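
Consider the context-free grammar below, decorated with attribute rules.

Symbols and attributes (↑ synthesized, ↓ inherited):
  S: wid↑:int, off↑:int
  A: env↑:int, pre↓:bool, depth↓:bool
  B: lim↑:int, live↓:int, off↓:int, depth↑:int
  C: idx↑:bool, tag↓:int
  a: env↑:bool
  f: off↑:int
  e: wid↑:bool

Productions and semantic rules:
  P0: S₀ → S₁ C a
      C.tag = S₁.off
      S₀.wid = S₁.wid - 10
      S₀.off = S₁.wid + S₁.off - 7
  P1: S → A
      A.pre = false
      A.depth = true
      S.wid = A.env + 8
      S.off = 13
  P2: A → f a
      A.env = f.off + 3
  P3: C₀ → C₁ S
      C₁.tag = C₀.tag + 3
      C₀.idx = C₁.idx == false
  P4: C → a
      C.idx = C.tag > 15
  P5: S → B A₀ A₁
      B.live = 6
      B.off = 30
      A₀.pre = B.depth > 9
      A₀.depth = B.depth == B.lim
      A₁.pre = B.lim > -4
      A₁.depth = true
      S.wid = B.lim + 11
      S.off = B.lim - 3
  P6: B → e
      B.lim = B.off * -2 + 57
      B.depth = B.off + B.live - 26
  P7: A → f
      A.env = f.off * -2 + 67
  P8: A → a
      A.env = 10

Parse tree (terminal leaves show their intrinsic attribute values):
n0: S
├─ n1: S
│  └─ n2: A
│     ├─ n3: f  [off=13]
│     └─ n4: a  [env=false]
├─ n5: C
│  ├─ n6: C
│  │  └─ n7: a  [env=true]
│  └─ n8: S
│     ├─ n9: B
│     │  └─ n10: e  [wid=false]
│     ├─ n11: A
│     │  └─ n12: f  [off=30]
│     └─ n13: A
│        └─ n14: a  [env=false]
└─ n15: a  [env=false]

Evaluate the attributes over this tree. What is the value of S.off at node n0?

1. n2.pre = false  [false]
2. n2.depth = true  [true]
3. n3.off = 13  [terminal]
4. n4.env = false  [terminal]
5. n2.env = 16  [f.off + 3]
6. n1.wid = 24  [A.env + 8]
7. n1.off = 13  [13]
8. n5.tag = 13  [S₁.off]
9. n6.tag = 16  [C₀.tag + 3]
10. n7.env = true  [terminal]
11. n6.idx = true  [C.tag > 15]
12. n9.live = 6  [6]
13. n9.off = 30  [30]
14. n10.wid = false  [terminal]
15. n9.lim = -3  [B.off * -2 + 57]
16. n9.depth = 10  [B.off + B.live - 26]
17. n11.pre = true  [B.depth > 9]
18. n11.depth = false  [B.depth == B.lim]
19. n12.off = 30  [terminal]
20. n11.env = 7  [f.off * -2 + 67]
21. n13.pre = true  [B.lim > -4]
22. n13.depth = true  [true]
23. n14.env = false  [terminal]
24. n13.env = 10  [10]
25. n8.wid = 8  [B.lim + 11]
26. n8.off = -6  [B.lim - 3]
27. n5.idx = false  [C₁.idx == false]
28. n15.env = false  [terminal]
29. n0.wid = 14  [S₁.wid - 10]
30. n0.off = 30  [S₁.wid + S₁.off - 7]

30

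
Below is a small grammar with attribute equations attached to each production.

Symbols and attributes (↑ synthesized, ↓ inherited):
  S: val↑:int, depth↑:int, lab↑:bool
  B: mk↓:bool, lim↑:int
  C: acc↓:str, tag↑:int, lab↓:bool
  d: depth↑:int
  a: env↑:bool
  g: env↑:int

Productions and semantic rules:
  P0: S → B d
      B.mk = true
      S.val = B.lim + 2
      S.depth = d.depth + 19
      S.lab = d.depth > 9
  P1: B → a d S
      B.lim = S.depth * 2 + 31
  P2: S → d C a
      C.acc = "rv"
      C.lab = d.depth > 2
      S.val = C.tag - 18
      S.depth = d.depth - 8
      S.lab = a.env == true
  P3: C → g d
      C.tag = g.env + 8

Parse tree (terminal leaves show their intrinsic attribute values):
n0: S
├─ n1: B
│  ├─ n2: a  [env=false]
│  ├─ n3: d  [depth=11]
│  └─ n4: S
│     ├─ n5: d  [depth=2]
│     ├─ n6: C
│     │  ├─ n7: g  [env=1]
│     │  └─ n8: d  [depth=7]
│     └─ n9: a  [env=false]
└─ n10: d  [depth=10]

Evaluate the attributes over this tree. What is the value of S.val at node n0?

1. n1.mk = true  [true]
2. n2.env = false  [terminal]
3. n3.depth = 11  [terminal]
4. n5.depth = 2  [terminal]
5. n6.acc = "rv"  ["rv"]
6. n6.lab = false  [d.depth > 2]
7. n7.env = 1  [terminal]
8. n8.depth = 7  [terminal]
9. n6.tag = 9  [g.env + 8]
10. n9.env = false  [terminal]
11. n4.val = -9  [C.tag - 18]
12. n4.depth = -6  [d.depth - 8]
13. n4.lab = false  [a.env == true]
14. n1.lim = 19  [S.depth * 2 + 31]
15. n10.depth = 10  [terminal]
16. n0.val = 21  [B.lim + 2]
17. n0.depth = 29  [d.depth + 19]
18. n0.lab = true  [d.depth > 9]

21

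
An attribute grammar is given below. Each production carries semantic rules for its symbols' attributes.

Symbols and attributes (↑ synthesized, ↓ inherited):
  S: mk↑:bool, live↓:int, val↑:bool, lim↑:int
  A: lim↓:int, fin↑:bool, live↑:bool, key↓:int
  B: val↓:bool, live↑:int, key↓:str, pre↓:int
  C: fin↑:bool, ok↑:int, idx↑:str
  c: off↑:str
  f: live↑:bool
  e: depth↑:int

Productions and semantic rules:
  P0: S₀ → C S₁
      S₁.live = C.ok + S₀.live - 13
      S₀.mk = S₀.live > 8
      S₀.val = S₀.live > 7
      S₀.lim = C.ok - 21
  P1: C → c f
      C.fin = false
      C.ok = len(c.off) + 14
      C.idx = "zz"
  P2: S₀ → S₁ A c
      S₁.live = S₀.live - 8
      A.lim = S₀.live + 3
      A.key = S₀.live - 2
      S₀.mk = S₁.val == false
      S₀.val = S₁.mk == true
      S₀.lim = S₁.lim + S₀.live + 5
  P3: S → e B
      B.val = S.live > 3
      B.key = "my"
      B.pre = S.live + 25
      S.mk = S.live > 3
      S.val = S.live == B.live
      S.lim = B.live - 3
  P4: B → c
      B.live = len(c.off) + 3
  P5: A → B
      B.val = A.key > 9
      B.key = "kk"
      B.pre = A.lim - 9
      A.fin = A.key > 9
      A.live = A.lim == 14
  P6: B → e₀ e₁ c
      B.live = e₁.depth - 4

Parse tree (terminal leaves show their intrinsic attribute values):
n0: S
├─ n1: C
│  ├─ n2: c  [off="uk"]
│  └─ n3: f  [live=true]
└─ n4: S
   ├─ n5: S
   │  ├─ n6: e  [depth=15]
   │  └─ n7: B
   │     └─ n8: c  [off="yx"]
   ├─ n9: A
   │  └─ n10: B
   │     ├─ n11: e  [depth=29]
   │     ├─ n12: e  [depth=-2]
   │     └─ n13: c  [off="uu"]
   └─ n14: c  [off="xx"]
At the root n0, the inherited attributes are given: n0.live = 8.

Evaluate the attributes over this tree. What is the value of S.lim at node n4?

1. n0.live = 8  [given at root]
2. n2.off = "uk"  [terminal]
3. n3.live = true  [terminal]
4. n1.fin = false  [false]
5. n1.ok = 16  [len(c.off) + 14]
6. n1.idx = "zz"  ["zz"]
7. n4.live = 11  [C.ok + S₀.live - 13]
8. n5.live = 3  [S₀.live - 8]
9. n6.depth = 15  [terminal]
10. n7.val = false  [S.live > 3]
11. n7.key = "my"  ["my"]
12. n7.pre = 28  [S.live + 25]
13. n8.off = "yx"  [terminal]
14. n7.live = 5  [len(c.off) + 3]
15. n5.mk = false  [S.live > 3]
16. n5.val = false  [S.live == B.live]
17. n5.lim = 2  [B.live - 3]
18. n9.lim = 14  [S₀.live + 3]
19. n9.key = 9  [S₀.live - 2]
20. n10.val = false  [A.key > 9]
21. n10.key = "kk"  ["kk"]
22. n10.pre = 5  [A.lim - 9]
23. n11.depth = 29  [terminal]
24. n12.depth = -2  [terminal]
25. n13.off = "uu"  [terminal]
26. n10.live = -6  [e₁.depth - 4]
27. n9.fin = false  [A.key > 9]
28. n9.live = true  [A.lim == 14]
29. n14.off = "xx"  [terminal]
30. n4.mk = true  [S₁.val == false]
31. n4.val = false  [S₁.mk == true]
32. n4.lim = 18  [S₁.lim + S₀.live + 5]
33. n0.mk = false  [S₀.live > 8]
34. n0.val = true  [S₀.live > 7]
35. n0.lim = -5  [C.ok - 21]

18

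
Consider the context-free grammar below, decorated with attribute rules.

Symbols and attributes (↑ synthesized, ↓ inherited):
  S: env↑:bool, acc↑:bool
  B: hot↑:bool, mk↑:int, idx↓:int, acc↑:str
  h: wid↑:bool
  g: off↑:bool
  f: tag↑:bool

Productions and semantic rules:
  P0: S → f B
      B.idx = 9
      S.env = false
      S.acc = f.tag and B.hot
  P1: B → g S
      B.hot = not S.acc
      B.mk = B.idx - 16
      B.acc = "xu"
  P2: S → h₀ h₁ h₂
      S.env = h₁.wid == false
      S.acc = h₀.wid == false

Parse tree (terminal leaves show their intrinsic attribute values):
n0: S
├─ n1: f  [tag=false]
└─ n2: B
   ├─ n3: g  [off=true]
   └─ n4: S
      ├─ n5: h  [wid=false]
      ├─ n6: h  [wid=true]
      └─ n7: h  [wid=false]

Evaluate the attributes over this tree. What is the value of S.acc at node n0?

1. n1.tag = false  [terminal]
2. n2.idx = 9  [9]
3. n3.off = true  [terminal]
4. n5.wid = false  [terminal]
5. n6.wid = true  [terminal]
6. n7.wid = false  [terminal]
7. n4.env = false  [h₁.wid == false]
8. n4.acc = true  [h₀.wid == false]
9. n2.hot = false  [not S.acc]
10. n2.mk = -7  [B.idx - 16]
11. n2.acc = "xu"  ["xu"]
12. n0.env = false  [false]
13. n0.acc = false  [f.tag and B.hot]

false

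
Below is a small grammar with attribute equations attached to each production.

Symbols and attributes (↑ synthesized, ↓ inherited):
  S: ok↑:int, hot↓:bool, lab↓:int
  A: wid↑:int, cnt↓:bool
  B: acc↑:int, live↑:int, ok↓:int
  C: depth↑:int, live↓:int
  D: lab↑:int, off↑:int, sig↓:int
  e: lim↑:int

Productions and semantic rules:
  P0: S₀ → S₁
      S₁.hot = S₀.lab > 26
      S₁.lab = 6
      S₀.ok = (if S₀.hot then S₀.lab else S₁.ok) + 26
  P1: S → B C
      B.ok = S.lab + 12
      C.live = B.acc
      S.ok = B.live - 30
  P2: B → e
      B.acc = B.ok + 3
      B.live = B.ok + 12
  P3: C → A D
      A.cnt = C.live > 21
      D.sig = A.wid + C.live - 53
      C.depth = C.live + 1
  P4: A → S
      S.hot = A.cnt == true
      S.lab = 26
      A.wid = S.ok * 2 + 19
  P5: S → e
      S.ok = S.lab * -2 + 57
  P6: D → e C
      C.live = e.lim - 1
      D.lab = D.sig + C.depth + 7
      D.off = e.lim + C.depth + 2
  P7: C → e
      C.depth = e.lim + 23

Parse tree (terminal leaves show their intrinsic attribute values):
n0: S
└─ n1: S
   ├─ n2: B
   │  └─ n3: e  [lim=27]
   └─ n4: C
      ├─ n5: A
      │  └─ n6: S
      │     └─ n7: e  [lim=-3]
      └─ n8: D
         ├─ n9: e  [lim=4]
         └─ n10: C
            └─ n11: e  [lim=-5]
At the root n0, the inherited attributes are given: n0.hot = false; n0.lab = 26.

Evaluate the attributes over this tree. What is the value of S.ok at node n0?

1. n0.hot = false  [given at root]
2. n0.lab = 26  [given at root]
3. n1.hot = false  [S₀.lab > 26]
4. n1.lab = 6  [6]
5. n2.ok = 18  [S.lab + 12]
6. n3.lim = 27  [terminal]
7. n2.acc = 21  [B.ok + 3]
8. n2.live = 30  [B.ok + 12]
9. n4.live = 21  [B.acc]
10. n5.cnt = false  [C.live > 21]
11. n6.hot = false  [A.cnt == true]
12. n6.lab = 26  [26]
13. n7.lim = -3  [terminal]
14. n6.ok = 5  [S.lab * -2 + 57]
15. n5.wid = 29  [S.ok * 2 + 19]
16. n8.sig = -3  [A.wid + C.live - 53]
17. n9.lim = 4  [terminal]
18. n10.live = 3  [e.lim - 1]
19. n11.lim = -5  [terminal]
20. n10.depth = 18  [e.lim + 23]
21. n8.lab = 22  [D.sig + C.depth + 7]
22. n8.off = 24  [e.lim + C.depth + 2]
23. n4.depth = 22  [C.live + 1]
24. n1.ok = 0  [B.live - 30]
25. n0.ok = 26  [(if S₀.hot then S₀.lab else S₁.ok) + 26]

26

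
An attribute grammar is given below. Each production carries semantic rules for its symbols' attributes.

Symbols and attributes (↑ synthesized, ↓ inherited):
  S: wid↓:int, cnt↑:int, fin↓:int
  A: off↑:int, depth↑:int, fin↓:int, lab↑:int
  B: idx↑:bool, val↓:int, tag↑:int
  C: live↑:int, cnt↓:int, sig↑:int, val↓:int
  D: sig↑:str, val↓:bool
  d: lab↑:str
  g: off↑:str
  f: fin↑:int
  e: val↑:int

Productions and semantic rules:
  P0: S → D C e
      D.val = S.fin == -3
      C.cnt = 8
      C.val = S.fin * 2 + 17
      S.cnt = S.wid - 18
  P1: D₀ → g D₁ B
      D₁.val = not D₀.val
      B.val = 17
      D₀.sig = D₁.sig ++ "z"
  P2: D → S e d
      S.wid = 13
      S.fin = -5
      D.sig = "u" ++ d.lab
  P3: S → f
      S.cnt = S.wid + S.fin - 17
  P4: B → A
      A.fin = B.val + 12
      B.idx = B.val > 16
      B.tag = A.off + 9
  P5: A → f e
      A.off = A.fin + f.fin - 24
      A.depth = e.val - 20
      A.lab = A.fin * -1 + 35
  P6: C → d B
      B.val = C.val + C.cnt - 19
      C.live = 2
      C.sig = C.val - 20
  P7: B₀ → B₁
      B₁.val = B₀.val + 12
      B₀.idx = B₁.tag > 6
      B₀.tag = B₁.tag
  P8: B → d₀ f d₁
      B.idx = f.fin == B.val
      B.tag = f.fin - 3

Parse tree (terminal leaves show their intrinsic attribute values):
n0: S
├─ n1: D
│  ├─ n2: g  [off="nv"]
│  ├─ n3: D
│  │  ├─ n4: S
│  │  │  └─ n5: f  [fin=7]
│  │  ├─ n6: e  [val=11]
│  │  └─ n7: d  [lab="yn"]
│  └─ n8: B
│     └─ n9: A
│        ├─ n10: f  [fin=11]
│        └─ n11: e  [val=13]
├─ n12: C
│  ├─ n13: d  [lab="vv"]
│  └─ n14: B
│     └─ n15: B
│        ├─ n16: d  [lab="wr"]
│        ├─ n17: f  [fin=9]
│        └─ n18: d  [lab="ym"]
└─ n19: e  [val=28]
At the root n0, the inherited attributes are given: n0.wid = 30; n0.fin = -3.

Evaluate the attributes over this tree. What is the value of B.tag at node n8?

1. n0.wid = 30  [given at root]
2. n0.fin = -3  [given at root]
3. n1.val = true  [S.fin == -3]
4. n2.off = "nv"  [terminal]
5. n3.val = false  [not D₀.val]
6. n4.wid = 13  [13]
7. n4.fin = -5  [-5]
8. n5.fin = 7  [terminal]
9. n4.cnt = -9  [S.wid + S.fin - 17]
10. n6.val = 11  [terminal]
11. n7.lab = "yn"  [terminal]
12. n3.sig = "uyn"  ["u" ++ d.lab]
13. n8.val = 17  [17]
14. n9.fin = 29  [B.val + 12]
15. n10.fin = 11  [terminal]
16. n11.val = 13  [terminal]
17. n9.off = 16  [A.fin + f.fin - 24]
18. n9.depth = -7  [e.val - 20]
19. n9.lab = 6  [A.fin * -1 + 35]
20. n8.idx = true  [B.val > 16]
21. n8.tag = 25  [A.off + 9]
22. n1.sig = "uynz"  [D₁.sig ++ "z"]
23. n12.cnt = 8  [8]
24. n12.val = 11  [S.fin * 2 + 17]
25. n13.lab = "vv"  [terminal]
26. n14.val = 0  [C.val + C.cnt - 19]
27. n15.val = 12  [B₀.val + 12]
28. n16.lab = "wr"  [terminal]
29. n17.fin = 9  [terminal]
30. n18.lab = "ym"  [terminal]
31. n15.idx = false  [f.fin == B.val]
32. n15.tag = 6  [f.fin - 3]
33. n14.idx = false  [B₁.tag > 6]
34. n14.tag = 6  [B₁.tag]
35. n12.live = 2  [2]
36. n12.sig = -9  [C.val - 20]
37. n19.val = 28  [terminal]
38. n0.cnt = 12  [S.wid - 18]

25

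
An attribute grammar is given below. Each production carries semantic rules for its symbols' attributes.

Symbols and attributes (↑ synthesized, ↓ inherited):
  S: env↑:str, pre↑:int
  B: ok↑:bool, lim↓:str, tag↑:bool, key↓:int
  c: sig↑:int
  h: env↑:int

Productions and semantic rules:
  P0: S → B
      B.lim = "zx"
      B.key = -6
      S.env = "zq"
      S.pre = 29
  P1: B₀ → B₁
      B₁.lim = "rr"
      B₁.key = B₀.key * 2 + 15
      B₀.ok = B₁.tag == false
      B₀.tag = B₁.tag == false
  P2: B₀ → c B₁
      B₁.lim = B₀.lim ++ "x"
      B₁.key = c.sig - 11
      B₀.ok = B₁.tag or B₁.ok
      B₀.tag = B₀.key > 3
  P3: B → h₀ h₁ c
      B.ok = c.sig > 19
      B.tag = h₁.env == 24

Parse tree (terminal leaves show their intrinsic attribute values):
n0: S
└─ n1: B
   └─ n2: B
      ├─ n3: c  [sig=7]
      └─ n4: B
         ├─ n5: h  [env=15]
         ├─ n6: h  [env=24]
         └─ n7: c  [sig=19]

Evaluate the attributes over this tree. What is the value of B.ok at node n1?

true

1. n1.lim = "zx"  ["zx"]
2. n1.key = -6  [-6]
3. n2.lim = "rr"  ["rr"]
4. n2.key = 3  [B₀.key * 2 + 15]
5. n3.sig = 7  [terminal]
6. n4.lim = "rrx"  [B₀.lim ++ "x"]
7. n4.key = -4  [c.sig - 11]
8. n5.env = 15  [terminal]
9. n6.env = 24  [terminal]
10. n7.sig = 19  [terminal]
11. n4.ok = false  [c.sig > 19]
12. n4.tag = true  [h₁.env == 24]
13. n2.ok = true  [B₁.tag or B₁.ok]
14. n2.tag = false  [B₀.key > 3]
15. n1.ok = true  [B₁.tag == false]
16. n1.tag = true  [B₁.tag == false]
17. n0.env = "zq"  ["zq"]
18. n0.pre = 29  [29]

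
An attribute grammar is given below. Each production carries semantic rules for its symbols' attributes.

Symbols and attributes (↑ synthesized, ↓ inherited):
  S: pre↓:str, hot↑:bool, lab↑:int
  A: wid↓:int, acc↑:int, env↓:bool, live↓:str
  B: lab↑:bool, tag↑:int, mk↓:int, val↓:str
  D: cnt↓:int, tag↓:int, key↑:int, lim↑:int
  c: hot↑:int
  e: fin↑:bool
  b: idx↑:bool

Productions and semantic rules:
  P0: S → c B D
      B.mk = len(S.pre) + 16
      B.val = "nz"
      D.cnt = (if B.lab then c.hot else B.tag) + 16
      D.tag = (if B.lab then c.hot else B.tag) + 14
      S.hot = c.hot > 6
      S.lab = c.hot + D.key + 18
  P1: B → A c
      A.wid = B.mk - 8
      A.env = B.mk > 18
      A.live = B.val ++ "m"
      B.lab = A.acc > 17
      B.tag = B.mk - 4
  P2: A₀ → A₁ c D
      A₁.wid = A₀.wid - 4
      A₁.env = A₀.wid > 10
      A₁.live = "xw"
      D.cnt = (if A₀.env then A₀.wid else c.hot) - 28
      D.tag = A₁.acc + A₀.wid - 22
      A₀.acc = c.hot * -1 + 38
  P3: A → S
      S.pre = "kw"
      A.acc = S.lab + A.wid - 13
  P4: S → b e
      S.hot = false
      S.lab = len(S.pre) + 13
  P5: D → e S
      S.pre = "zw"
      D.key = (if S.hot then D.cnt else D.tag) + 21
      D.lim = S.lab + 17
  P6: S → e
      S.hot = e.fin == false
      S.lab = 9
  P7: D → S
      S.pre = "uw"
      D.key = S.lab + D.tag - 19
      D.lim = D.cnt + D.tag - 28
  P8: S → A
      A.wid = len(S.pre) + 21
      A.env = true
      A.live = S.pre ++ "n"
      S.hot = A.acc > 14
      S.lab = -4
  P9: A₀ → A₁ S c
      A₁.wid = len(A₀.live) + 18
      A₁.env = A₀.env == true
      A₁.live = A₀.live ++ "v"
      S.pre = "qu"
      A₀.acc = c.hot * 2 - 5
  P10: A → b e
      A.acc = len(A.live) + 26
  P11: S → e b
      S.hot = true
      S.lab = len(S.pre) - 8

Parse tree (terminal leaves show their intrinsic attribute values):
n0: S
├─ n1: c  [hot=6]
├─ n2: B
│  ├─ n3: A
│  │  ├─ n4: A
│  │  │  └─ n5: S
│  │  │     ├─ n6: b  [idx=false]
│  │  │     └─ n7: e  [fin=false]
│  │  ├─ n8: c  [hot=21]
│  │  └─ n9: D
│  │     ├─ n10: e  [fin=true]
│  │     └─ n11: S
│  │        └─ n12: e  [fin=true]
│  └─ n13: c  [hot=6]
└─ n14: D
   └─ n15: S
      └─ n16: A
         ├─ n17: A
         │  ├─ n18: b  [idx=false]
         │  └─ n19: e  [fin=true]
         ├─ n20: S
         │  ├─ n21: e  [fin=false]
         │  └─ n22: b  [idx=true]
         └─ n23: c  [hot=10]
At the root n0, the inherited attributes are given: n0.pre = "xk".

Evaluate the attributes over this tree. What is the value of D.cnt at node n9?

1. n0.pre = "xk"  [given at root]
2. n1.hot = 6  [terminal]
3. n2.mk = 18  [len(S.pre) + 16]
4. n2.val = "nz"  ["nz"]
5. n3.wid = 10  [B.mk - 8]
6. n3.env = false  [B.mk > 18]
7. n3.live = "nzm"  [B.val ++ "m"]
8. n4.wid = 6  [A₀.wid - 4]
9. n4.env = false  [A₀.wid > 10]
10. n4.live = "xw"  ["xw"]
11. n5.pre = "kw"  ["kw"]
12. n6.idx = false  [terminal]
13. n7.fin = false  [terminal]
14. n5.hot = false  [false]
15. n5.lab = 15  [len(S.pre) + 13]
16. n4.acc = 8  [S.lab + A.wid - 13]
17. n8.hot = 21  [terminal]
18. n9.cnt = -7  [(if A₀.env then A₀.wid else c.hot) - 28]
19. n9.tag = -4  [A₁.acc + A₀.wid - 22]
20. n10.fin = true  [terminal]
21. n11.pre = "zw"  ["zw"]
22. n12.fin = true  [terminal]
23. n11.hot = false  [e.fin == false]
24. n11.lab = 9  [9]
25. n9.key = 17  [(if S.hot then D.cnt else D.tag) + 21]
26. n9.lim = 26  [S.lab + 17]
27. n3.acc = 17  [c.hot * -1 + 38]
28. n13.hot = 6  [terminal]
29. n2.lab = false  [A.acc > 17]
30. n2.tag = 14  [B.mk - 4]
31. n14.cnt = 30  [(if B.lab then c.hot else B.tag) + 16]
32. n14.tag = 28  [(if B.lab then c.hot else B.tag) + 14]
33. n15.pre = "uw"  ["uw"]
34. n16.wid = 23  [len(S.pre) + 21]
35. n16.env = true  [true]
36. n16.live = "uwn"  [S.pre ++ "n"]
37. n17.wid = 21  [len(A₀.live) + 18]
38. n17.env = true  [A₀.env == true]
39. n17.live = "uwnv"  [A₀.live ++ "v"]
40. n18.idx = false  [terminal]
41. n19.fin = true  [terminal]
42. n17.acc = 30  [len(A.live) + 26]
43. n20.pre = "qu"  ["qu"]
44. n21.fin = false  [terminal]
45. n22.idx = true  [terminal]
46. n20.hot = true  [true]
47. n20.lab = -6  [len(S.pre) - 8]
48. n23.hot = 10  [terminal]
49. n16.acc = 15  [c.hot * 2 - 5]
50. n15.hot = true  [A.acc > 14]
51. n15.lab = -4  [-4]
52. n14.key = 5  [S.lab + D.tag - 19]
53. n14.lim = 30  [D.cnt + D.tag - 28]
54. n0.hot = false  [c.hot > 6]
55. n0.lab = 29  [c.hot + D.key + 18]

-7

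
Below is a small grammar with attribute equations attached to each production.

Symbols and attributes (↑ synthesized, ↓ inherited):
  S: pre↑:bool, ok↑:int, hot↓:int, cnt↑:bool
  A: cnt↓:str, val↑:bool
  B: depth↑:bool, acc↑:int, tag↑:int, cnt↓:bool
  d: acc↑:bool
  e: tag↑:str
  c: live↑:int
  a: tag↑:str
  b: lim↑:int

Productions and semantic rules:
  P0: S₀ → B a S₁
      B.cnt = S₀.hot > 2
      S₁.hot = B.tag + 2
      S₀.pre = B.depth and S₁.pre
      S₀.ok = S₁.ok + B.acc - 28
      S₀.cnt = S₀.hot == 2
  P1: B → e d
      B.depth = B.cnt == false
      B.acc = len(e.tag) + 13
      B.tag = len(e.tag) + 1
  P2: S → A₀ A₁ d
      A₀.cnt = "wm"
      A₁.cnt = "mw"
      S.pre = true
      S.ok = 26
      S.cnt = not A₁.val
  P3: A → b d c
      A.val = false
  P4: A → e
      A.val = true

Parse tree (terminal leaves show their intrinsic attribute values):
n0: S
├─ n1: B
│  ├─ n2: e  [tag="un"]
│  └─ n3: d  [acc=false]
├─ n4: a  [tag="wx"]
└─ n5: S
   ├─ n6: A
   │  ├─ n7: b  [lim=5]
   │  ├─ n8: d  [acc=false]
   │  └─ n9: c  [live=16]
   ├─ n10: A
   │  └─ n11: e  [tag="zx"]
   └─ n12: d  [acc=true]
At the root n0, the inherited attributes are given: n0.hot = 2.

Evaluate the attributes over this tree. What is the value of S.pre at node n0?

1. n0.hot = 2  [given at root]
2. n1.cnt = false  [S₀.hot > 2]
3. n2.tag = "un"  [terminal]
4. n3.acc = false  [terminal]
5. n1.depth = true  [B.cnt == false]
6. n1.acc = 15  [len(e.tag) + 13]
7. n1.tag = 3  [len(e.tag) + 1]
8. n4.tag = "wx"  [terminal]
9. n5.hot = 5  [B.tag + 2]
10. n6.cnt = "wm"  ["wm"]
11. n7.lim = 5  [terminal]
12. n8.acc = false  [terminal]
13. n9.live = 16  [terminal]
14. n6.val = false  [false]
15. n10.cnt = "mw"  ["mw"]
16. n11.tag = "zx"  [terminal]
17. n10.val = true  [true]
18. n12.acc = true  [terminal]
19. n5.pre = true  [true]
20. n5.ok = 26  [26]
21. n5.cnt = false  [not A₁.val]
22. n0.pre = true  [B.depth and S₁.pre]
23. n0.ok = 13  [S₁.ok + B.acc - 28]
24. n0.cnt = true  [S₀.hot == 2]

true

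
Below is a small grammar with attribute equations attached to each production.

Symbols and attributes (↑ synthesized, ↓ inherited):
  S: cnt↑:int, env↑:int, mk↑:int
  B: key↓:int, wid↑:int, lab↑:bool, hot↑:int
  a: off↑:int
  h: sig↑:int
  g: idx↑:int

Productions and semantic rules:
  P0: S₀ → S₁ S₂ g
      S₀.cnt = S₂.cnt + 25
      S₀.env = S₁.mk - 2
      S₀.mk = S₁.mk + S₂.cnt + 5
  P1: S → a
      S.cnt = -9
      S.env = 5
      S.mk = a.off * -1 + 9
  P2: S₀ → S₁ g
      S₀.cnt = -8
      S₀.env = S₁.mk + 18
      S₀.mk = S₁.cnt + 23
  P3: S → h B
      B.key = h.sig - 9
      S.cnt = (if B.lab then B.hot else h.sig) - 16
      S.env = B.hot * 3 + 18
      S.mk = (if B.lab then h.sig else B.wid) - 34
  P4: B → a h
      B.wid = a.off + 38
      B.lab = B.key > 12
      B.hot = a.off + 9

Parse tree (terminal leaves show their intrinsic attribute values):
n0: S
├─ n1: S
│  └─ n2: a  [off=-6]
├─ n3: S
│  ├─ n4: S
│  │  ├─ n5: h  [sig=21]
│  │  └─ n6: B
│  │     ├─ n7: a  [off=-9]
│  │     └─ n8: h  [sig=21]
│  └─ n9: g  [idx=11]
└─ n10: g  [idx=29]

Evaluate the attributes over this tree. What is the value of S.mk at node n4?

1. n2.off = -6  [terminal]
2. n1.cnt = -9  [-9]
3. n1.env = 5  [5]
4. n1.mk = 15  [a.off * -1 + 9]
5. n5.sig = 21  [terminal]
6. n6.key = 12  [h.sig - 9]
7. n7.off = -9  [terminal]
8. n8.sig = 21  [terminal]
9. n6.wid = 29  [a.off + 38]
10. n6.lab = false  [B.key > 12]
11. n6.hot = 0  [a.off + 9]
12. n4.cnt = 5  [(if B.lab then B.hot else h.sig) - 16]
13. n4.env = 18  [B.hot * 3 + 18]
14. n4.mk = -5  [(if B.lab then h.sig else B.wid) - 34]
15. n9.idx = 11  [terminal]
16. n3.cnt = -8  [-8]
17. n3.env = 13  [S₁.mk + 18]
18. n3.mk = 28  [S₁.cnt + 23]
19. n10.idx = 29  [terminal]
20. n0.cnt = 17  [S₂.cnt + 25]
21. n0.env = 13  [S₁.mk - 2]
22. n0.mk = 12  [S₁.mk + S₂.cnt + 5]

-5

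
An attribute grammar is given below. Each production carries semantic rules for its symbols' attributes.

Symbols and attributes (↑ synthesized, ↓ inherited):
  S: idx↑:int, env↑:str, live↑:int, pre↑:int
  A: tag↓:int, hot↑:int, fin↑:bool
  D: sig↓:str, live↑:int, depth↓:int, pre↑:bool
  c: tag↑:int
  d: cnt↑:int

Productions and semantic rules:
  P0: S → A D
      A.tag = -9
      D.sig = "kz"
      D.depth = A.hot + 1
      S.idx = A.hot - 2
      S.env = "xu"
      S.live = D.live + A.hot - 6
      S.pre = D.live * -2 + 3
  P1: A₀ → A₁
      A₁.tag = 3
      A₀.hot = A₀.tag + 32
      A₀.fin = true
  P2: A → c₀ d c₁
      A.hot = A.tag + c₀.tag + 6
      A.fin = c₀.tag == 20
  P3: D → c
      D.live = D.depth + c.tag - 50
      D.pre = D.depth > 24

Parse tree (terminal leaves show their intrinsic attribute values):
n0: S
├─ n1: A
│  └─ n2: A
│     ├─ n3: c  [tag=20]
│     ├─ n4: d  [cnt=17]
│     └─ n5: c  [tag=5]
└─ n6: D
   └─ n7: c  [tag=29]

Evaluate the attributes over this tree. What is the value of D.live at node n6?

1. n1.tag = -9  [-9]
2. n2.tag = 3  [3]
3. n3.tag = 20  [terminal]
4. n4.cnt = 17  [terminal]
5. n5.tag = 5  [terminal]
6. n2.hot = 29  [A.tag + c₀.tag + 6]
7. n2.fin = true  [c₀.tag == 20]
8. n1.hot = 23  [A₀.tag + 32]
9. n1.fin = true  [true]
10. n6.sig = "kz"  ["kz"]
11. n6.depth = 24  [A.hot + 1]
12. n7.tag = 29  [terminal]
13. n6.live = 3  [D.depth + c.tag - 50]
14. n6.pre = false  [D.depth > 24]
15. n0.idx = 21  [A.hot - 2]
16. n0.env = "xu"  ["xu"]
17. n0.live = 20  [D.live + A.hot - 6]
18. n0.pre = -3  [D.live * -2 + 3]

3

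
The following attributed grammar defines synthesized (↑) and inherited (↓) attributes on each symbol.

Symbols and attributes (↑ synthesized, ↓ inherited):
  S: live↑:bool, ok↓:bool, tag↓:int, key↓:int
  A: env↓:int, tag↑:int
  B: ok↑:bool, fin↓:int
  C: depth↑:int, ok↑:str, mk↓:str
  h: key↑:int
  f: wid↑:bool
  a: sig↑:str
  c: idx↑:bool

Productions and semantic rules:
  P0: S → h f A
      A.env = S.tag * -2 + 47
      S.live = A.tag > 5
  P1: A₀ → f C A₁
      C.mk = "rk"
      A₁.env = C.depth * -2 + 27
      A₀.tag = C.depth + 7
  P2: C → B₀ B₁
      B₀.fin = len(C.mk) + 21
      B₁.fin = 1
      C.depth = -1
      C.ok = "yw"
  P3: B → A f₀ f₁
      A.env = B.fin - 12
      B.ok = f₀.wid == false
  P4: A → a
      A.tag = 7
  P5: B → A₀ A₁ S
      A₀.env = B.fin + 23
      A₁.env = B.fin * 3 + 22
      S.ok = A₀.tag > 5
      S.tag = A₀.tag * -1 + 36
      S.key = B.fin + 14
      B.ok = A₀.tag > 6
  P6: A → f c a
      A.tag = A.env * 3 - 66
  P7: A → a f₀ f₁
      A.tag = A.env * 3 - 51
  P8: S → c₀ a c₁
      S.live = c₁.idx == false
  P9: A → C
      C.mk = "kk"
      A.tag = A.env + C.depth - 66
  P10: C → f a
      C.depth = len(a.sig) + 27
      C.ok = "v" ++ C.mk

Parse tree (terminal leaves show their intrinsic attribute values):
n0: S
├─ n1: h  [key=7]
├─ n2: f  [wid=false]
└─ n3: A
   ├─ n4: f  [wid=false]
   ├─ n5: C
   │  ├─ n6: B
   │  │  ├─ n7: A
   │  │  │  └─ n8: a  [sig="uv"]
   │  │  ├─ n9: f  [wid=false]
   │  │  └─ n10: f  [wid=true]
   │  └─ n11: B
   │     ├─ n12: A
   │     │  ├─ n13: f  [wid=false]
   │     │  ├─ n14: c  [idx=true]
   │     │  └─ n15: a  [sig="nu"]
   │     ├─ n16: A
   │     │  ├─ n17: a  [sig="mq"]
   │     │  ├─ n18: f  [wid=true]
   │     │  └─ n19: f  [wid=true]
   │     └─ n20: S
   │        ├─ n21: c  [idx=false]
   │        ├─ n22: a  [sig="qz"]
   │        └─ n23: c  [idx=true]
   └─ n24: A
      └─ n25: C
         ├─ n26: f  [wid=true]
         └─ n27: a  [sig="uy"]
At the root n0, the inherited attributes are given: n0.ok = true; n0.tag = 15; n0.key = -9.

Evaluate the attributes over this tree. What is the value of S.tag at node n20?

1. n0.ok = true  [given at root]
2. n0.tag = 15  [given at root]
3. n0.key = -9  [given at root]
4. n1.key = 7  [terminal]
5. n2.wid = false  [terminal]
6. n3.env = 17  [S.tag * -2 + 47]
7. n4.wid = false  [terminal]
8. n5.mk = "rk"  ["rk"]
9. n6.fin = 23  [len(C.mk) + 21]
10. n7.env = 11  [B.fin - 12]
11. n8.sig = "uv"  [terminal]
12. n7.tag = 7  [7]
13. n9.wid = false  [terminal]
14. n10.wid = true  [terminal]
15. n6.ok = true  [f₀.wid == false]
16. n11.fin = 1  [1]
17. n12.env = 24  [B.fin + 23]
18. n13.wid = false  [terminal]
19. n14.idx = true  [terminal]
20. n15.sig = "nu"  [terminal]
21. n12.tag = 6  [A.env * 3 - 66]
22. n16.env = 25  [B.fin * 3 + 22]
23. n17.sig = "mq"  [terminal]
24. n18.wid = true  [terminal]
25. n19.wid = true  [terminal]
26. n16.tag = 24  [A.env * 3 - 51]
27. n20.ok = true  [A₀.tag > 5]
28. n20.tag = 30  [A₀.tag * -1 + 36]
29. n20.key = 15  [B.fin + 14]
30. n21.idx = false  [terminal]
31. n22.sig = "qz"  [terminal]
32. n23.idx = true  [terminal]
33. n20.live = false  [c₁.idx == false]
34. n11.ok = false  [A₀.tag > 6]
35. n5.depth = -1  [-1]
36. n5.ok = "yw"  ["yw"]
37. n24.env = 29  [C.depth * -2 + 27]
38. n25.mk = "kk"  ["kk"]
39. n26.wid = true  [terminal]
40. n27.sig = "uy"  [terminal]
41. n25.depth = 29  [len(a.sig) + 27]
42. n25.ok = "vkk"  ["v" ++ C.mk]
43. n24.tag = -8  [A.env + C.depth - 66]
44. n3.tag = 6  [C.depth + 7]
45. n0.live = true  [A.tag > 5]

30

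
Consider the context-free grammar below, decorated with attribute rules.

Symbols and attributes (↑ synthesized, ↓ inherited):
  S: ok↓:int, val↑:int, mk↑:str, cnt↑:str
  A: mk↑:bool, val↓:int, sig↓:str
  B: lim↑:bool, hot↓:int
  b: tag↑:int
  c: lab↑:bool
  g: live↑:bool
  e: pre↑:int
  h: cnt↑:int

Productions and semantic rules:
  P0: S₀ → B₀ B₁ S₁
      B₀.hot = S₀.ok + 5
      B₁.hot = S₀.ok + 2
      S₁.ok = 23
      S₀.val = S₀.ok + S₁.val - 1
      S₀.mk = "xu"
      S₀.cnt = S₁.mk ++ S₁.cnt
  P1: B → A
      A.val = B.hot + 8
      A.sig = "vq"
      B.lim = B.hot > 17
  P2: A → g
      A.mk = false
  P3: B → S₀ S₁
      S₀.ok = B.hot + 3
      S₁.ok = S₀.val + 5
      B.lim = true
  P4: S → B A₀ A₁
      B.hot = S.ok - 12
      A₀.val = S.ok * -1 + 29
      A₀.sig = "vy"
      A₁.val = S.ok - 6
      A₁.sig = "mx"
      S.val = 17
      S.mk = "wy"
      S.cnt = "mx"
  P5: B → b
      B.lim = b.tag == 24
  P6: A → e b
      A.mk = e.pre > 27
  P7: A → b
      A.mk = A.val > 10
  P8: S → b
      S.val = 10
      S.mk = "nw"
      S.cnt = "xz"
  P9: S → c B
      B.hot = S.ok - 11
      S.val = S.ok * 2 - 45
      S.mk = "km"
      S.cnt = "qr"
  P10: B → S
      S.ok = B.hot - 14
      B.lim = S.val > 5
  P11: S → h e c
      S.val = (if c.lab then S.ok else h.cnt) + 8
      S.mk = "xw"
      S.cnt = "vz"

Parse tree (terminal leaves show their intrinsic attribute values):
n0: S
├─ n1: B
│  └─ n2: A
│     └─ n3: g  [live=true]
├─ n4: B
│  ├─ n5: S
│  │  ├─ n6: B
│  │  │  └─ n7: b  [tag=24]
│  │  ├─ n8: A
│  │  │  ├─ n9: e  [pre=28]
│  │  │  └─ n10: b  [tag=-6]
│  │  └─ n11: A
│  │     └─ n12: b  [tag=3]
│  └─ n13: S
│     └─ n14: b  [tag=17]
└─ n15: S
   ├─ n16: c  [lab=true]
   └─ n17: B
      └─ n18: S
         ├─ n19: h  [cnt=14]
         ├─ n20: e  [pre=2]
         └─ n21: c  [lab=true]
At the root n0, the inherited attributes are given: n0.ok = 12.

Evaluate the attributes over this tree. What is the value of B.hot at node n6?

1. n0.ok = 12  [given at root]
2. n1.hot = 17  [S₀.ok + 5]
3. n2.val = 25  [B.hot + 8]
4. n2.sig = "vq"  ["vq"]
5. n3.live = true  [terminal]
6. n2.mk = false  [false]
7. n1.lim = false  [B.hot > 17]
8. n4.hot = 14  [S₀.ok + 2]
9. n5.ok = 17  [B.hot + 3]
10. n6.hot = 5  [S.ok - 12]
11. n7.tag = 24  [terminal]
12. n6.lim = true  [b.tag == 24]
13. n8.val = 12  [S.ok * -1 + 29]
14. n8.sig = "vy"  ["vy"]
15. n9.pre = 28  [terminal]
16. n10.tag = -6  [terminal]
17. n8.mk = true  [e.pre > 27]
18. n11.val = 11  [S.ok - 6]
19. n11.sig = "mx"  ["mx"]
20. n12.tag = 3  [terminal]
21. n11.mk = true  [A.val > 10]
22. n5.val = 17  [17]
23. n5.mk = "wy"  ["wy"]
24. n5.cnt = "mx"  ["mx"]
25. n13.ok = 22  [S₀.val + 5]
26. n14.tag = 17  [terminal]
27. n13.val = 10  [10]
28. n13.mk = "nw"  ["nw"]
29. n13.cnt = "xz"  ["xz"]
30. n4.lim = true  [true]
31. n15.ok = 23  [23]
32. n16.lab = true  [terminal]
33. n17.hot = 12  [S.ok - 11]
34. n18.ok = -2  [B.hot - 14]
35. n19.cnt = 14  [terminal]
36. n20.pre = 2  [terminal]
37. n21.lab = true  [terminal]
38. n18.val = 6  [(if c.lab then S.ok else h.cnt) + 8]
39. n18.mk = "xw"  ["xw"]
40. n18.cnt = "vz"  ["vz"]
41. n17.lim = true  [S.val > 5]
42. n15.val = 1  [S.ok * 2 - 45]
43. n15.mk = "km"  ["km"]
44. n15.cnt = "qr"  ["qr"]
45. n0.val = 12  [S₀.ok + S₁.val - 1]
46. n0.mk = "xu"  ["xu"]
47. n0.cnt = "kmqr"  [S₁.mk ++ S₁.cnt]

5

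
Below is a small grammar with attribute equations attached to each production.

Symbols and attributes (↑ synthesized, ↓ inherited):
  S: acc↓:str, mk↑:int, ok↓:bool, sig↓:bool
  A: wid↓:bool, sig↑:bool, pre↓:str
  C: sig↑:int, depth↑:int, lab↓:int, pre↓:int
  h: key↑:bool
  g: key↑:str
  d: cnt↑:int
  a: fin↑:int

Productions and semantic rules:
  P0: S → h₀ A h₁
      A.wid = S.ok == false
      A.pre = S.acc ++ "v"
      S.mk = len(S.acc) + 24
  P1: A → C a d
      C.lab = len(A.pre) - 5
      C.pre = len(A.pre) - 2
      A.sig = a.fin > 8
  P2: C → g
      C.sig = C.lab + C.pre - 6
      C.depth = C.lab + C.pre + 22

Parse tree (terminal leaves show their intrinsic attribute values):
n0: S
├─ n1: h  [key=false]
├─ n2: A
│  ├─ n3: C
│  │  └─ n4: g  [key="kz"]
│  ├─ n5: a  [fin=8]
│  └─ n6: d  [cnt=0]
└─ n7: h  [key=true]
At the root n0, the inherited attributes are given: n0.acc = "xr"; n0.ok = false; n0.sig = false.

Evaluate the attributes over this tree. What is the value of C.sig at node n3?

1. n0.acc = "xr"  [given at root]
2. n0.ok = false  [given at root]
3. n0.sig = false  [given at root]
4. n1.key = false  [terminal]
5. n2.wid = true  [S.ok == false]
6. n2.pre = "xrv"  [S.acc ++ "v"]
7. n3.lab = -2  [len(A.pre) - 5]
8. n3.pre = 1  [len(A.pre) - 2]
9. n4.key = "kz"  [terminal]
10. n3.sig = -7  [C.lab + C.pre - 6]
11. n3.depth = 21  [C.lab + C.pre + 22]
12. n5.fin = 8  [terminal]
13. n6.cnt = 0  [terminal]
14. n2.sig = false  [a.fin > 8]
15. n7.key = true  [terminal]
16. n0.mk = 26  [len(S.acc) + 24]

-7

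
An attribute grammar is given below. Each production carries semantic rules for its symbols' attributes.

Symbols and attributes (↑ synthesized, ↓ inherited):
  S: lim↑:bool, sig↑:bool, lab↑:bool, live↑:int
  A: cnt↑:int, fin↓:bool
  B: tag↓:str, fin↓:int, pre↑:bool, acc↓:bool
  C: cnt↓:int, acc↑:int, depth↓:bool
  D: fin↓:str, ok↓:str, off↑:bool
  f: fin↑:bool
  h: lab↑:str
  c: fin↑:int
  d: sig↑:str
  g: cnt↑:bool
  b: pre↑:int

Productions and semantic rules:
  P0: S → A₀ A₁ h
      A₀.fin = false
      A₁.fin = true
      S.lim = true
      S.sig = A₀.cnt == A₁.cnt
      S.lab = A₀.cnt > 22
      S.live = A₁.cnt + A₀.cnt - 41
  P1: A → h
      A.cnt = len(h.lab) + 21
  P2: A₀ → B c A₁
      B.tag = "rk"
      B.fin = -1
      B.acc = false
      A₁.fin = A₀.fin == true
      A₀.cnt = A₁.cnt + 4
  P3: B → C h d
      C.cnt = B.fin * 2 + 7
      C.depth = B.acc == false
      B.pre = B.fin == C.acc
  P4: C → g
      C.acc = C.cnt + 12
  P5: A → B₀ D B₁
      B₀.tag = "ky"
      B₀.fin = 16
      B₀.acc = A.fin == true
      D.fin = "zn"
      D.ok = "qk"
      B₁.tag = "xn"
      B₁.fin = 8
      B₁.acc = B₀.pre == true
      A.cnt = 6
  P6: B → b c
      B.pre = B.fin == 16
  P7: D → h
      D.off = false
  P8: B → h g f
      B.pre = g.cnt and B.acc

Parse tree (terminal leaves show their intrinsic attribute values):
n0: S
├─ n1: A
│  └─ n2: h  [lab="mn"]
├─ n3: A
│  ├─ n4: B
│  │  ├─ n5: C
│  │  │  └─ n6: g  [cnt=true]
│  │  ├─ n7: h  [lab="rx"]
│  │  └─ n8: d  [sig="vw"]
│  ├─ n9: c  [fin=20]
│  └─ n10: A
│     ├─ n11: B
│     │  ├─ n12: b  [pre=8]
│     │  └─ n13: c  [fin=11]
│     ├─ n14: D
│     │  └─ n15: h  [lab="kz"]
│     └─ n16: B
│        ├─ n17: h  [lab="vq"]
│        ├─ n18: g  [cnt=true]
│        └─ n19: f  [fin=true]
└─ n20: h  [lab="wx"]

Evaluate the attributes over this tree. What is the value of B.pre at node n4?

1. n1.fin = false  [false]
2. n2.lab = "mn"  [terminal]
3. n1.cnt = 23  [len(h.lab) + 21]
4. n3.fin = true  [true]
5. n4.tag = "rk"  ["rk"]
6. n4.fin = -1  [-1]
7. n4.acc = false  [false]
8. n5.cnt = 5  [B.fin * 2 + 7]
9. n5.depth = true  [B.acc == false]
10. n6.cnt = true  [terminal]
11. n5.acc = 17  [C.cnt + 12]
12. n7.lab = "rx"  [terminal]
13. n8.sig = "vw"  [terminal]
14. n4.pre = false  [B.fin == C.acc]
15. n9.fin = 20  [terminal]
16. n10.fin = true  [A₀.fin == true]
17. n11.tag = "ky"  ["ky"]
18. n11.fin = 16  [16]
19. n11.acc = true  [A.fin == true]
20. n12.pre = 8  [terminal]
21. n13.fin = 11  [terminal]
22. n11.pre = true  [B.fin == 16]
23. n14.fin = "zn"  ["zn"]
24. n14.ok = "qk"  ["qk"]
25. n15.lab = "kz"  [terminal]
26. n14.off = false  [false]
27. n16.tag = "xn"  ["xn"]
28. n16.fin = 8  [8]
29. n16.acc = true  [B₀.pre == true]
30. n17.lab = "vq"  [terminal]
31. n18.cnt = true  [terminal]
32. n19.fin = true  [terminal]
33. n16.pre = true  [g.cnt and B.acc]
34. n10.cnt = 6  [6]
35. n3.cnt = 10  [A₁.cnt + 4]
36. n20.lab = "wx"  [terminal]
37. n0.lim = true  [true]
38. n0.sig = false  [A₀.cnt == A₁.cnt]
39. n0.lab = true  [A₀.cnt > 22]
40. n0.live = -8  [A₁.cnt + A₀.cnt - 41]

false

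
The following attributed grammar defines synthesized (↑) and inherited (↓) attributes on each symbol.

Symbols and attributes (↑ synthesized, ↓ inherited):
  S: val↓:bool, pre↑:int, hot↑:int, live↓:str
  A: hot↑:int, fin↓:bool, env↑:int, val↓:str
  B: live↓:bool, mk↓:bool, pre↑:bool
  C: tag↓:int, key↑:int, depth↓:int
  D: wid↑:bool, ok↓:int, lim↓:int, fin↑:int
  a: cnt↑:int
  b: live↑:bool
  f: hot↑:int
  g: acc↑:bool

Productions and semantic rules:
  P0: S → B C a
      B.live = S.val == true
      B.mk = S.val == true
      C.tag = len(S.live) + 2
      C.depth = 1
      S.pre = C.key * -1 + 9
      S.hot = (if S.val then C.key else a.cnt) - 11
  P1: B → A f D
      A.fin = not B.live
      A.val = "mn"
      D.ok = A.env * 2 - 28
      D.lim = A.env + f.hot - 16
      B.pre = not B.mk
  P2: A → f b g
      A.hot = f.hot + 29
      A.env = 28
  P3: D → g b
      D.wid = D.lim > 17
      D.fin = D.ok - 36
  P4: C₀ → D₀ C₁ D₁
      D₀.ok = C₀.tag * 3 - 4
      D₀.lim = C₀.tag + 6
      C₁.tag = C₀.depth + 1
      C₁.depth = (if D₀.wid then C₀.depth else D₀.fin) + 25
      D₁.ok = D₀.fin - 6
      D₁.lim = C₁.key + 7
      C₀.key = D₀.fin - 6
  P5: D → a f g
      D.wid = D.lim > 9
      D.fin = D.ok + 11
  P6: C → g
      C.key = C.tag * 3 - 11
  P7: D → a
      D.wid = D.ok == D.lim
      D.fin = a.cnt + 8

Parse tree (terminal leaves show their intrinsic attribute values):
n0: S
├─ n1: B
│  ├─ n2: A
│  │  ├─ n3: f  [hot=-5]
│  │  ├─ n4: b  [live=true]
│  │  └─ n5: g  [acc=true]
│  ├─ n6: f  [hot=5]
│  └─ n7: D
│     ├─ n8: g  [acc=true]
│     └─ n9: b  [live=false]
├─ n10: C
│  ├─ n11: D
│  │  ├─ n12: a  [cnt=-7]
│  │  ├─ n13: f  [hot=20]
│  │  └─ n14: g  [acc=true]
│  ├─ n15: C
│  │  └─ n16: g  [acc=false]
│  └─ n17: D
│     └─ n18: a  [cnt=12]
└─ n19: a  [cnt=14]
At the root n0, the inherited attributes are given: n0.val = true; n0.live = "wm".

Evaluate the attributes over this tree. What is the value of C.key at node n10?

13

1. n0.val = true  [given at root]
2. n0.live = "wm"  [given at root]
3. n1.live = true  [S.val == true]
4. n1.mk = true  [S.val == true]
5. n2.fin = false  [not B.live]
6. n2.val = "mn"  ["mn"]
7. n3.hot = -5  [terminal]
8. n4.live = true  [terminal]
9. n5.acc = true  [terminal]
10. n2.hot = 24  [f.hot + 29]
11. n2.env = 28  [28]
12. n6.hot = 5  [terminal]
13. n7.ok = 28  [A.env * 2 - 28]
14. n7.lim = 17  [A.env + f.hot - 16]
15. n8.acc = true  [terminal]
16. n9.live = false  [terminal]
17. n7.wid = false  [D.lim > 17]
18. n7.fin = -8  [D.ok - 36]
19. n1.pre = false  [not B.mk]
20. n10.tag = 4  [len(S.live) + 2]
21. n10.depth = 1  [1]
22. n11.ok = 8  [C₀.tag * 3 - 4]
23. n11.lim = 10  [C₀.tag + 6]
24. n12.cnt = -7  [terminal]
25. n13.hot = 20  [terminal]
26. n14.acc = true  [terminal]
27. n11.wid = true  [D.lim > 9]
28. n11.fin = 19  [D.ok + 11]
29. n15.tag = 2  [C₀.depth + 1]
30. n15.depth = 26  [(if D₀.wid then C₀.depth else D₀.fin) + 25]
31. n16.acc = false  [terminal]
32. n15.key = -5  [C.tag * 3 - 11]
33. n17.ok = 13  [D₀.fin - 6]
34. n17.lim = 2  [C₁.key + 7]
35. n18.cnt = 12  [terminal]
36. n17.wid = false  [D.ok == D.lim]
37. n17.fin = 20  [a.cnt + 8]
38. n10.key = 13  [D₀.fin - 6]
39. n19.cnt = 14  [terminal]
40. n0.pre = -4  [C.key * -1 + 9]
41. n0.hot = 2  [(if S.val then C.key else a.cnt) - 11]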